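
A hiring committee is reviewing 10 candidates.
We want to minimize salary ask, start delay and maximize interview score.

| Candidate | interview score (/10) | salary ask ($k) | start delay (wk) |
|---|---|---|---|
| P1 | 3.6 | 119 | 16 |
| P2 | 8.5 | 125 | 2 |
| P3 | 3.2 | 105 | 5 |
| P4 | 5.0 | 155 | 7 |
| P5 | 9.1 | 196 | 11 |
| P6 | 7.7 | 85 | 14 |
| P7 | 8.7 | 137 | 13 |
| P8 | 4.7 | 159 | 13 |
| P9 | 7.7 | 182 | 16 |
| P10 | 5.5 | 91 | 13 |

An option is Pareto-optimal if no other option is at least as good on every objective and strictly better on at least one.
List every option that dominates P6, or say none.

none

P1: worse on interview score (3.6 vs 7.7).
P2: worse on salary ask (125 vs 85).
P3: worse on interview score (3.2 vs 7.7).
P4: worse on interview score (5.0 vs 7.7).
P5: worse on salary ask (196 vs 85).
P7: worse on salary ask (137 vs 85).
P8: worse on interview score (4.7 vs 7.7).
P9: worse on salary ask (182 vs 85).
P10: worse on interview score (5.5 vs 7.7).
No option dominates P6.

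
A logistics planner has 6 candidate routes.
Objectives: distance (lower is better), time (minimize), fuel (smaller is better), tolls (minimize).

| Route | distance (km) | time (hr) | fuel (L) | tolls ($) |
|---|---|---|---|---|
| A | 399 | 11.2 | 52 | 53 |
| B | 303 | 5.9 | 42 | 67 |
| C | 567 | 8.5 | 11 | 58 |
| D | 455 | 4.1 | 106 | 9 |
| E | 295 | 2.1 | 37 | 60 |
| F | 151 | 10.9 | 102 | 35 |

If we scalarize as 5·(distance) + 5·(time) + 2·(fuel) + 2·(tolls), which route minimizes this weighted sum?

F

A: 5·399 + 5·11.2 + 2·52 + 2·53 = 2261.0
B: 5·303 + 5·5.9 + 2·42 + 2·67 = 1762.5
C: 5·567 + 5·8.5 + 2·11 + 2·58 = 3015.5
D: 5·455 + 5·4.1 + 2·106 + 2·9 = 2525.5
E: 5·295 + 5·2.1 + 2·37 + 2·60 = 1679.5
F: 5·151 + 5·10.9 + 2·102 + 2·35 = 1083.5
Lowest: F at 1083.5.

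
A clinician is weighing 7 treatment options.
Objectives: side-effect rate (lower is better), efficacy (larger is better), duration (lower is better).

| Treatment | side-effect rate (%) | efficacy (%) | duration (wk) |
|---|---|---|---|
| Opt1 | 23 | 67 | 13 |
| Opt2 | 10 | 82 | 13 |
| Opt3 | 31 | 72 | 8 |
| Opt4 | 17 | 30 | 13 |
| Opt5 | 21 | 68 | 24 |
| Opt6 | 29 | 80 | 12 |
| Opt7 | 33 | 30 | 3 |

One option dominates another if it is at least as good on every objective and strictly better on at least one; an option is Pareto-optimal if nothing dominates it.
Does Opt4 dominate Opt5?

Opt4 vs Opt5: Opt4 is worse on efficacy (30 vs 68), so it does not dominate Opt5.

No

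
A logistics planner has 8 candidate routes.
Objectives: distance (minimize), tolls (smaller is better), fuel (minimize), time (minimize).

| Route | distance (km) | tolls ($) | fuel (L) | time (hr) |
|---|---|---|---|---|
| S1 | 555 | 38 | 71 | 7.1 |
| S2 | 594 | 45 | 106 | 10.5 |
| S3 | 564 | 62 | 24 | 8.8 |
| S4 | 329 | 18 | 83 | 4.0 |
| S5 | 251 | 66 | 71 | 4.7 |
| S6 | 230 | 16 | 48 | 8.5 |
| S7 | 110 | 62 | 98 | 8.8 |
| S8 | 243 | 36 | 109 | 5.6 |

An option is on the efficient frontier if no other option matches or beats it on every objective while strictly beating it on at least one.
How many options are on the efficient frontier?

7

S1: not dominated.
S2: dominated by S1 (distance 555≤594, tolls 38≤45, fuel 71≤106, time 7.1≤10.5).
S3: not dominated (best fuel).
S4: not dominated (best time).
S5: not dominated.
S6: not dominated (best tolls).
S7: not dominated (best distance).
S8: not dominated.
Pareto-optimal: S1, S3, S4, S5, S6, S7, S8 → 7.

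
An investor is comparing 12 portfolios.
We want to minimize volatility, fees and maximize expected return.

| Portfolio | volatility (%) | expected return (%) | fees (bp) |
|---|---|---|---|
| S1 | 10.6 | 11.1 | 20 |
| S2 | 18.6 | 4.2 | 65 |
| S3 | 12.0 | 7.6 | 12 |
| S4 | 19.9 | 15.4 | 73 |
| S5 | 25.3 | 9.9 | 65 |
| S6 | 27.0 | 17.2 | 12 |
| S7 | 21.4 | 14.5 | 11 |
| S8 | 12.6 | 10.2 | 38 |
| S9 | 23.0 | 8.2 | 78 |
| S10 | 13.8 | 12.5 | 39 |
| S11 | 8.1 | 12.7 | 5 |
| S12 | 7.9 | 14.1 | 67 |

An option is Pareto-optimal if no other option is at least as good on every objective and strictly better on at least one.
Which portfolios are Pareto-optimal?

S1: dominated by S11 (volatility 8.1≤10.6, expected return 12.7≥11.1, fees 5≤20).
S2: dominated by S1 (volatility 10.6≤18.6, expected return 11.1≥4.2, fees 20≤65).
S3: dominated by S11 (volatility 8.1≤12.0, expected return 12.7≥7.6, fees 5≤12).
S4: not dominated.
S5: dominated by S1 (volatility 10.6≤25.3, expected return 11.1≥9.9, fees 20≤65).
S6: not dominated (best expected return).
S7: not dominated.
S8: dominated by S1 (volatility 10.6≤12.6, expected return 11.1≥10.2, fees 20≤38).
S9: dominated by S1 (volatility 10.6≤23.0, expected return 11.1≥8.2, fees 20≤78).
S10: dominated by S11 (volatility 8.1≤13.8, expected return 12.7≥12.5, fees 5≤39).
S11: not dominated (best fees).
S12: not dominated (best volatility).

S4, S6, S7, S11, S12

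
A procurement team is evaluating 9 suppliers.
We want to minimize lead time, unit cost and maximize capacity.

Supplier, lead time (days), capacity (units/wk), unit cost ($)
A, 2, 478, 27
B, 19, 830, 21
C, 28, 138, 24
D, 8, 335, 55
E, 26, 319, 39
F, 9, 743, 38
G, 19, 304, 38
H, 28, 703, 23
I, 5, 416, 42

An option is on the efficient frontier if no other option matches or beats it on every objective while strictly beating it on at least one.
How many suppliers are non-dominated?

A: not dominated (best lead time).
B: not dominated (best capacity).
C: dominated by B (lead time 19≤28, capacity 830≥138, unit cost 21≤24).
D: dominated by A (lead time 2≤8, capacity 478≥335, unit cost 27≤55).
E: dominated by A (lead time 2≤26, capacity 478≥319, unit cost 27≤39).
F: not dominated.
G: dominated by A (lead time 2≤19, capacity 478≥304, unit cost 27≤38).
H: dominated by B (lead time 19≤28, capacity 830≥703, unit cost 21≤23).
I: dominated by A (lead time 2≤5, capacity 478≥416, unit cost 27≤42).
Pareto-optimal: A, B, F → 3.

3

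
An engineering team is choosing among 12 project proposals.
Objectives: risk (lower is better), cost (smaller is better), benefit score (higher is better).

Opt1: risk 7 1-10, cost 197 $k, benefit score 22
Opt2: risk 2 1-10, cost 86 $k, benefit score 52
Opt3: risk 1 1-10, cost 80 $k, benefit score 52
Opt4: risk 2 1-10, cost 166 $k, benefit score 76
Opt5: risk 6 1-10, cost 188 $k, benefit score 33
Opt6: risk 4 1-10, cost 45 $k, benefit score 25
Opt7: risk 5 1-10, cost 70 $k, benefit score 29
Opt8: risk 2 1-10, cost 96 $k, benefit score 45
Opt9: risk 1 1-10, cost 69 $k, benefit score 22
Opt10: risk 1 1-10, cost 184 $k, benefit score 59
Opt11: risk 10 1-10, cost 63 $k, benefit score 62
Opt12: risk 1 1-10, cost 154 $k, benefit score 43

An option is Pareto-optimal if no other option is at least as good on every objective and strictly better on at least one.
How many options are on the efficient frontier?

Opt1: dominated by Opt2 (risk 2≤7, cost 86≤197, benefit score 52≥22).
Opt2: dominated by Opt3 (risk 1≤2, cost 80≤86, benefit score 52≥52).
Opt3: not dominated.
Opt4: not dominated (best benefit score).
Opt5: dominated by Opt2 (risk 2≤6, cost 86≤188, benefit score 52≥33).
Opt6: not dominated (best cost).
Opt7: not dominated.
Opt8: dominated by Opt2 (risk 2≤2, cost 86≤96, benefit score 52≥45).
Opt9: not dominated.
Opt10: not dominated.
Opt11: not dominated.
Opt12: dominated by Opt3 (risk 1≤1, cost 80≤154, benefit score 52≥43).
Pareto-optimal: Opt3, Opt4, Opt6, Opt7, Opt9, Opt10, Opt11 → 7.

7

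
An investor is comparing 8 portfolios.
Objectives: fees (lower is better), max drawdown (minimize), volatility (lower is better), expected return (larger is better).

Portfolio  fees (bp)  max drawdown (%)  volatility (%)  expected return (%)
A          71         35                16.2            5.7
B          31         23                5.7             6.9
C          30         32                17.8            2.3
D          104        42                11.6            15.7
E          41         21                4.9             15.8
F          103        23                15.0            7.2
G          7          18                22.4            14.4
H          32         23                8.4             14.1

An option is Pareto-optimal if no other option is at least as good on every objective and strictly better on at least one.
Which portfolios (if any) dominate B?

none

A: worse on fees (71 vs 31).
C: worse on max drawdown (32 vs 23).
D: worse on fees (104 vs 31).
E: worse on fees (41 vs 31).
F: worse on fees (103 vs 31).
G: worse on volatility (22.4 vs 5.7).
H: worse on fees (32 vs 31).
No option dominates B.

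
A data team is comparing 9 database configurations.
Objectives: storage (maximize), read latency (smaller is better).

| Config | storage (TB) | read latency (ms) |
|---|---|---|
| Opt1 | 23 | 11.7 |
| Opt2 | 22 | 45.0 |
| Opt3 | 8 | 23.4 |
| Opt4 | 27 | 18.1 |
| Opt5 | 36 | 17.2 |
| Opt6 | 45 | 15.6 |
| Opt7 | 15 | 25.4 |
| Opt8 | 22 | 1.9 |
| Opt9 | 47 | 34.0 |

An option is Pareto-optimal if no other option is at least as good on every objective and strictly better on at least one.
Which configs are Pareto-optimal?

Opt1: not dominated.
Opt2: dominated by Opt1 (storage 23≥22, read latency 11.7≤45.0).
Opt3: dominated by Opt1 (storage 23≥8, read latency 11.7≤23.4).
Opt4: dominated by Opt5 (storage 36≥27, read latency 17.2≤18.1).
Opt5: dominated by Opt6 (storage 45≥36, read latency 15.6≤17.2).
Opt6: not dominated.
Opt7: dominated by Opt1 (storage 23≥15, read latency 11.7≤25.4).
Opt8: not dominated (best read latency).
Opt9: not dominated (best storage).

Opt1, Opt6, Opt8, Opt9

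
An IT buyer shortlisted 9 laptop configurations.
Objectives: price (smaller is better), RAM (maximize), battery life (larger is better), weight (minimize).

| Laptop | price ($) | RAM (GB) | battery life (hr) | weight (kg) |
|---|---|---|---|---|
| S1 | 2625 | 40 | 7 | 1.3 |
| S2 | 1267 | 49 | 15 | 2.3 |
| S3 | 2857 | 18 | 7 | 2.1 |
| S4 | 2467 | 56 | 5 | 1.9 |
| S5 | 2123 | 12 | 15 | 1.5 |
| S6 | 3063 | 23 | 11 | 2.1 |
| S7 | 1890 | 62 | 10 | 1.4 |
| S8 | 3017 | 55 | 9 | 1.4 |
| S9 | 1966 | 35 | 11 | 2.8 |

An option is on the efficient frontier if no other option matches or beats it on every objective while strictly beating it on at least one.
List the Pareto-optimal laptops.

S1: not dominated (best weight).
S2: not dominated (best price).
S3: dominated by S1 (price 2625≤2857, RAM 40≥18, battery life 7≥7, weight 1.3≤2.1).
S4: dominated by S7 (price 1890≤2467, RAM 62≥56, battery life 10≥5, weight 1.4≤1.9).
S5: not dominated.
S6: not dominated.
S7: not dominated (best RAM).
S8: dominated by S7 (price 1890≤3017, RAM 62≥55, battery life 10≥9, weight 1.4≤1.4).
S9: dominated by S2 (price 1267≤1966, RAM 49≥35, battery life 15≥11, weight 2.3≤2.8).

S1, S2, S5, S6, S7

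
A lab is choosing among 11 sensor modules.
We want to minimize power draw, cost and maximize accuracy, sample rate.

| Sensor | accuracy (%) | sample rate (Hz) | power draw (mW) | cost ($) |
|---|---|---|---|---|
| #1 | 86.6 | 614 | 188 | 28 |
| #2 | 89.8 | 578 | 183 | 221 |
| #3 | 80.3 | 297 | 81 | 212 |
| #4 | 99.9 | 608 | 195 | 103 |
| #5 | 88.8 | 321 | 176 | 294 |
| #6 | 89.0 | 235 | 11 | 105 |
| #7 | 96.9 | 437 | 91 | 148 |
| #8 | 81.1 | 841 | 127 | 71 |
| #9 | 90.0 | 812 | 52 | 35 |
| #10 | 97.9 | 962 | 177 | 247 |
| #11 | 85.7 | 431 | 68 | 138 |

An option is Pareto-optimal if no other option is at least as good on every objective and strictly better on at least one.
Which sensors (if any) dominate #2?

#9: accuracy 90.0≥89.8, sample rate 812≥578, power draw 52≤183, cost 35≤221 — dominates #2.
Others (#1, #3, #4, #5, #6, #7, #8, #10, #11) are each worse than #2 on at least one objective.

#9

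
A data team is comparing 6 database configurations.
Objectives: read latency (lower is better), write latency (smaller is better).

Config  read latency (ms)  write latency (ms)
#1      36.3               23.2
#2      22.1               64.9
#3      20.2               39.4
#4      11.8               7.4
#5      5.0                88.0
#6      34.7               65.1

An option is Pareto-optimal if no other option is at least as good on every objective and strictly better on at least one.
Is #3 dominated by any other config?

#4 vs #3: read latency 11.8≤20.2, write latency 7.4≤39.4 — #4 is at least as good on every objective and strictly better on at least one, so #4 dominates #3.

Yes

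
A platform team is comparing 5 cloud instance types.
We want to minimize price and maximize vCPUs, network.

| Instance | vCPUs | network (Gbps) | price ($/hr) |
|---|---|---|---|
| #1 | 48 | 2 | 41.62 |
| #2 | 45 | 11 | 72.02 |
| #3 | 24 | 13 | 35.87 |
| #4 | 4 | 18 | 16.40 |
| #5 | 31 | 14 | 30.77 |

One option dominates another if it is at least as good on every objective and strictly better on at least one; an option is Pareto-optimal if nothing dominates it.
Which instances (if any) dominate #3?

#5

#5: vCPUs 31≥24, network 14≥13, price 30.77≤35.87 — dominates #3.
Others (#1, #2, #4) are each worse than #3 on at least one objective.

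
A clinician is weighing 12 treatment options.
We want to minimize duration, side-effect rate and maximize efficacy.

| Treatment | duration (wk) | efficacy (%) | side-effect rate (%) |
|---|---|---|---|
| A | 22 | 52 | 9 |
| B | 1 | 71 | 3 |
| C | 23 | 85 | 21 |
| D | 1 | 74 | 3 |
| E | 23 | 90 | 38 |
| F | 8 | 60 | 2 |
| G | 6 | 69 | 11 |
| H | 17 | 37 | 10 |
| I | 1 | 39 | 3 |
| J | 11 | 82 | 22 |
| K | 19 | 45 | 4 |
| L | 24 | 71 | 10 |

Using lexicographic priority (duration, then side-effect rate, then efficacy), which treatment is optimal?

First minimize duration: best is 1, kept {B, D, I}.
Then minimize side-effect rate: best is 3, kept {B, D, I}.
Then maximize efficacy: best is 74, kept {D}.

D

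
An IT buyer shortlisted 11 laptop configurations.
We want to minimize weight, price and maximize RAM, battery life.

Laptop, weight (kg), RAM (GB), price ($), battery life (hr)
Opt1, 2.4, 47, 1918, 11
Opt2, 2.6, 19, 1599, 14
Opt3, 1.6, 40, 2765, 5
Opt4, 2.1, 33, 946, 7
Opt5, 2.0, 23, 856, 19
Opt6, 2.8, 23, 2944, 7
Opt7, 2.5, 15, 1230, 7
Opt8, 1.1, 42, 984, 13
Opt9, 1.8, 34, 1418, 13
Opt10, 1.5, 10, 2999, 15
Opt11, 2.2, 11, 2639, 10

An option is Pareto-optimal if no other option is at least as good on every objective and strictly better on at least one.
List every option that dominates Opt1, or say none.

Opt2: worse on weight (2.6 vs 2.4).
Opt3: worse on RAM (40 vs 47).
Opt4: worse on RAM (33 vs 47).
Opt5: worse on RAM (23 vs 47).
Opt6: worse on weight (2.8 vs 2.4).
Opt7: worse on weight (2.5 vs 2.4).
Opt8: worse on RAM (42 vs 47).
Opt9: worse on RAM (34 vs 47).
Opt10: worse on RAM (10 vs 47).
Opt11: worse on RAM (11 vs 47).
No option dominates Opt1.

none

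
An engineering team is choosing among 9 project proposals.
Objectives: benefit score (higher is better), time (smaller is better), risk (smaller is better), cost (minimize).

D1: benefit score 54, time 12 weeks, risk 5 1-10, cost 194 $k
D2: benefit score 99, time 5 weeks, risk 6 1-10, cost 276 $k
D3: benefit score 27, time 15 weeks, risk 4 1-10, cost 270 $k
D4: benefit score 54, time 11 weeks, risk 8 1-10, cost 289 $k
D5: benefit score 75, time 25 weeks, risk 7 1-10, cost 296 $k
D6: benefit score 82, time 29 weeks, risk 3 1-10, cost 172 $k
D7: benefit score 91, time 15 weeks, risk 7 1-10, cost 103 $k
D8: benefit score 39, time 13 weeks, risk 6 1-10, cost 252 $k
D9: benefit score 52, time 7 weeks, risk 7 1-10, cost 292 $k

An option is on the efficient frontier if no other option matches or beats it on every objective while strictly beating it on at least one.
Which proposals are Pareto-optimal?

D1: not dominated.
D2: not dominated (best benefit score).
D3: not dominated.
D4: dominated by D2 (benefit score 99≥54, time 5≤11, risk 6≤8, cost 276≤289).
D5: dominated by D2 (benefit score 99≥75, time 5≤25, risk 6≤7, cost 276≤296).
D6: not dominated (best risk).
D7: not dominated (best cost).
D8: dominated by D1 (benefit score 54≥39, time 12≤13, risk 5≤6, cost 194≤252).
D9: dominated by D2 (benefit score 99≥52, time 5≤7, risk 6≤7, cost 276≤292).

D1, D2, D3, D6, D7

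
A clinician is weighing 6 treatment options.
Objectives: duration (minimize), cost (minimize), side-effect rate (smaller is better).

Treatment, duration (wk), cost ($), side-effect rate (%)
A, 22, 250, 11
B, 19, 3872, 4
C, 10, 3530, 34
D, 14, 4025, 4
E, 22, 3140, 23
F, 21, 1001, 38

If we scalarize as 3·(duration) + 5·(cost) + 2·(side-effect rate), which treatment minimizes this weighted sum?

A: 3·22 + 5·250 + 2·11 = 1338
B: 3·19 + 5·3872 + 2·4 = 19425
C: 3·10 + 5·3530 + 2·34 = 17748
D: 3·14 + 5·4025 + 2·4 = 20175
E: 3·22 + 5·3140 + 2·23 = 15812
F: 3·21 + 5·1001 + 2·38 = 5144
Lowest: A at 1338.

A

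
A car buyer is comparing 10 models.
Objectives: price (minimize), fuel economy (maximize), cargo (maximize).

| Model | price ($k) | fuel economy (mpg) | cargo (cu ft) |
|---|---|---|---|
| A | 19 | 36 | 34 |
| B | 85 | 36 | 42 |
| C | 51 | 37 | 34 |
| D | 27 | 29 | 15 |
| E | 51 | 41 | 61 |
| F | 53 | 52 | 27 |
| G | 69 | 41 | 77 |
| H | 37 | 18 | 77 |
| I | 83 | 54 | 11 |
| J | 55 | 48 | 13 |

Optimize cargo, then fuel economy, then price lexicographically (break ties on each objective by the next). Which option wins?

First maximize cargo: best is 77, kept {G, H}.
Then maximize fuel economy: best is 41, kept {G}.

G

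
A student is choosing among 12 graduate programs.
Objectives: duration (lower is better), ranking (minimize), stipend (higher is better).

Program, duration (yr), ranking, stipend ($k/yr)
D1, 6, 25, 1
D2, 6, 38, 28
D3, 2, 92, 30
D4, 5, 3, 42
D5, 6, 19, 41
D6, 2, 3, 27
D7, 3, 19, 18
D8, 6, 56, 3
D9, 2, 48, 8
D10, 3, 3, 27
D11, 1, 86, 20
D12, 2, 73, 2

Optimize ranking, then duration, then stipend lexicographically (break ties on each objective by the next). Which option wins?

D6

First minimize ranking: best is 3, kept {D4, D6, D10}.
Then minimize duration: best is 2, kept {D6}.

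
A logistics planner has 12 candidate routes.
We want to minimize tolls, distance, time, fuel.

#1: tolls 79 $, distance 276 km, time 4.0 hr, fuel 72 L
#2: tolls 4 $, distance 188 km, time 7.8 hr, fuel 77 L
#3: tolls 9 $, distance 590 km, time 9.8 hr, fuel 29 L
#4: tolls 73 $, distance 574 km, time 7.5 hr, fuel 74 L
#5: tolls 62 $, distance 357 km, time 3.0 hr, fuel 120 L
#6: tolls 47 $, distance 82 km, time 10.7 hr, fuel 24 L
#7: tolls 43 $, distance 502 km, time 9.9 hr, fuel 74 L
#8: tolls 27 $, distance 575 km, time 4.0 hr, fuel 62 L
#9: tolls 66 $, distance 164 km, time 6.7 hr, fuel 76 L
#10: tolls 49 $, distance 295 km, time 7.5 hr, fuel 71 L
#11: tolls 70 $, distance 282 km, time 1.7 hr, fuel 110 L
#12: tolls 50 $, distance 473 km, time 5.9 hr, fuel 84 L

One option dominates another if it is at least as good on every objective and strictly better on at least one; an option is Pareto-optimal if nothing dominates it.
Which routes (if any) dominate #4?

#10

#10: tolls 49≤73, distance 295≤574, time 7.5≤7.5, fuel 71≤74 — dominates #4.
Others (#1, #2, #3, #5, #6, #7, #8, #9, #11, #12) are each worse than #4 on at least one objective.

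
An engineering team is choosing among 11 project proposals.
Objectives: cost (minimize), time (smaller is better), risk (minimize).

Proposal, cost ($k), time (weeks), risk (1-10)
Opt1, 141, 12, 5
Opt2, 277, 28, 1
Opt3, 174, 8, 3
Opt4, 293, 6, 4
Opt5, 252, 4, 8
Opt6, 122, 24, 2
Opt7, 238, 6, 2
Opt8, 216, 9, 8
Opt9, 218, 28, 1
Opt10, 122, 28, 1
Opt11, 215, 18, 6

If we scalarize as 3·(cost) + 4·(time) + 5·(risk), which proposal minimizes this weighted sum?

Opt6

Opt1: 3·141 + 4·12 + 5·5 = 496
Opt2: 3·277 + 4·28 + 5·1 = 948
Opt3: 3·174 + 4·8 + 5·3 = 569
Opt4: 3·293 + 4·6 + 5·4 = 923
Opt5: 3·252 + 4·4 + 5·8 = 812
Opt6: 3·122 + 4·24 + 5·2 = 472
Opt7: 3·238 + 4·6 + 5·2 = 748
Opt8: 3·216 + 4·9 + 5·8 = 724
Opt9: 3·218 + 4·28 + 5·1 = 771
Opt10: 3·122 + 4·28 + 5·1 = 483
Opt11: 3·215 + 4·18 + 5·6 = 747
Lowest: Opt6 at 472.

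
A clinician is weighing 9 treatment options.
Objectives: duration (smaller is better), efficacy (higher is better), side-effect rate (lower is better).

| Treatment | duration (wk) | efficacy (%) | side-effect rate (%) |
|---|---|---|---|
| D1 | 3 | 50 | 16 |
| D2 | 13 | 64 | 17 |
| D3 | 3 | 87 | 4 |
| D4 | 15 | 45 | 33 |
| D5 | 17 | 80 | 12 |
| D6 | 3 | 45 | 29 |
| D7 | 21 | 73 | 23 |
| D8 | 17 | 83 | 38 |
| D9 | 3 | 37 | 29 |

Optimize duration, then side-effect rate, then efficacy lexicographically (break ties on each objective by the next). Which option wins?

First minimize duration: best is 3, kept {D1, D3, D6, D9}.
Then minimize side-effect rate: best is 4, kept {D3}.

D3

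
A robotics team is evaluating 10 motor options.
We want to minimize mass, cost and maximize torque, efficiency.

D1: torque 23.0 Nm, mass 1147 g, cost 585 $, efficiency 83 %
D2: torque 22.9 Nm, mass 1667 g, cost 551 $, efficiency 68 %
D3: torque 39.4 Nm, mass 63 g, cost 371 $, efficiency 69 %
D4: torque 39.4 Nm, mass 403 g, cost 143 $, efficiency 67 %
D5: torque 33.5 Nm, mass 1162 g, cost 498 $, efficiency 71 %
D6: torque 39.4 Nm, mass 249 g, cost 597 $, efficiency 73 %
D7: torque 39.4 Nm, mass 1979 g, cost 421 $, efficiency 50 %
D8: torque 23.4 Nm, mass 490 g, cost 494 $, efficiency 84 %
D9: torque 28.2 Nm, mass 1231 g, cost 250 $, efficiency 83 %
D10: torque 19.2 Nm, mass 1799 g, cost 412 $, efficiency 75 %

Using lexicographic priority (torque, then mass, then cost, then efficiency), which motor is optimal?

D3

First maximize torque: best is 39.4, kept {D3, D4, D6, D7}.
Then minimize mass: best is 63, kept {D3}.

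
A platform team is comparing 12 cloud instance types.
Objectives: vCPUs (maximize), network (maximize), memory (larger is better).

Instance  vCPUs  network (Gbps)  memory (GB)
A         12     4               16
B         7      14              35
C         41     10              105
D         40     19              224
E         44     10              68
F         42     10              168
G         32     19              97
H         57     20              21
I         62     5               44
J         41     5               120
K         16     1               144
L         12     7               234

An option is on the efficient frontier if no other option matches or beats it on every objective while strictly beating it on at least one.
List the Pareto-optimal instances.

D, E, F, H, I, L

A: dominated by C (vCPUs 41≥12, network 10≥4, memory 105≥16).
B: dominated by D (vCPUs 40≥7, network 19≥14, memory 224≥35).
C: dominated by F (vCPUs 42≥41, network 10≥10, memory 168≥105).
D: not dominated.
E: not dominated.
F: not dominated.
G: dominated by D (vCPUs 40≥32, network 19≥19, memory 224≥97).
H: not dominated (best network).
I: not dominated (best vCPUs).
J: dominated by F (vCPUs 42≥41, network 10≥5, memory 168≥120).
K: dominated by D (vCPUs 40≥16, network 19≥1, memory 224≥144).
L: not dominated (best memory).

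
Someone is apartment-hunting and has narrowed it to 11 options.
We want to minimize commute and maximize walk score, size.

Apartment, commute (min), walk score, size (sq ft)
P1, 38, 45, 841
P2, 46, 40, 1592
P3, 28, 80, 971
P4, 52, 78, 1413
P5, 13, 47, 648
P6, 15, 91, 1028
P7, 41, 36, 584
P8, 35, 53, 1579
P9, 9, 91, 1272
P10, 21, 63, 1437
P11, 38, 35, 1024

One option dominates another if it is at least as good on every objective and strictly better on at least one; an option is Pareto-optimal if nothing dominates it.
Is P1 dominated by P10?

Yes

P10 vs P1: commute 21≤38, walk score 63≥45, size 1437≥841 — P10 is at least as good on every objective with at least one strict improvement.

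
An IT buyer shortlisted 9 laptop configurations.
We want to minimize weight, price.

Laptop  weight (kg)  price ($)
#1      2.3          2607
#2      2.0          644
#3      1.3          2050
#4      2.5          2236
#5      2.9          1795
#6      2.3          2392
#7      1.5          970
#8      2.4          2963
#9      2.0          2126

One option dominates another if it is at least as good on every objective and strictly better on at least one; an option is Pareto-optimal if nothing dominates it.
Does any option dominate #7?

#1: worse on weight (2.3 vs 1.5).
#2: worse on weight (2.0 vs 1.5).
#3: worse on price (2050 vs 970).
#4: worse on weight (2.5 vs 1.5).
#5: worse on weight (2.9 vs 1.5).
#6: worse on weight (2.3 vs 1.5).
#8: worse on weight (2.4 vs 1.5).
#9: worse on weight (2.0 vs 1.5).
No option is at least as good as #7 on every objective and strictly better on one.

No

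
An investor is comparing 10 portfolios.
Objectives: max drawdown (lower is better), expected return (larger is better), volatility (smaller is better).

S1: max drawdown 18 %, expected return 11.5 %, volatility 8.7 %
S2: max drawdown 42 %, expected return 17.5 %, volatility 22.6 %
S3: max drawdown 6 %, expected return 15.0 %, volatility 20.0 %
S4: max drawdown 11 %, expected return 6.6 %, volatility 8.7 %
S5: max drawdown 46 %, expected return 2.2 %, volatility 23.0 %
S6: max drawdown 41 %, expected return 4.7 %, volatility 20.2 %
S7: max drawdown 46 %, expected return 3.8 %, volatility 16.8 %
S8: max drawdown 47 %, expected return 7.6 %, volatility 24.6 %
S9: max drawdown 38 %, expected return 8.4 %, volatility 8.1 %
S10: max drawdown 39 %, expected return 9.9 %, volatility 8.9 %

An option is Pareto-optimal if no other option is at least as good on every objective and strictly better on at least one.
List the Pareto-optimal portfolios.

S1, S2, S3, S4, S9

S1: not dominated.
S2: not dominated (best expected return).
S3: not dominated (best max drawdown).
S4: not dominated.
S5: dominated by S1 (max drawdown 18≤46, expected return 11.5≥2.2, volatility 8.7≤23.0).
S6: dominated by S1 (max drawdown 18≤41, expected return 11.5≥4.7, volatility 8.7≤20.2).
S7: dominated by S1 (max drawdown 18≤46, expected return 11.5≥3.8, volatility 8.7≤16.8).
S8: dominated by S1 (max drawdown 18≤47, expected return 11.5≥7.6, volatility 8.7≤24.6).
S9: not dominated (best volatility).
S10: dominated by S1 (max drawdown 18≤39, expected return 11.5≥9.9, volatility 8.7≤8.9).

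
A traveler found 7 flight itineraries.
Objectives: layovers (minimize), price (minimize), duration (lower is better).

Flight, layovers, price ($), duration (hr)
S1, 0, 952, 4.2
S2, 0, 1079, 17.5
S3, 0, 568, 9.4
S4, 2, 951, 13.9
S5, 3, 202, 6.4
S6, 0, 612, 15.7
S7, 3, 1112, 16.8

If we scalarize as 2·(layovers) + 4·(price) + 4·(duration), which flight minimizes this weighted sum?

S5

S1: 2·0 + 4·952 + 4·4.2 = 3824.8
S2: 2·0 + 4·1079 + 4·17.5 = 4386.0
S3: 2·0 + 4·568 + 4·9.4 = 2309.6
S4: 2·2 + 4·951 + 4·13.9 = 3863.6
S5: 2·3 + 4·202 + 4·6.4 = 839.6
S6: 2·0 + 4·612 + 4·15.7 = 2510.8
S7: 2·3 + 4·1112 + 4·16.8 = 4521.2
Lowest: S5 at 839.6.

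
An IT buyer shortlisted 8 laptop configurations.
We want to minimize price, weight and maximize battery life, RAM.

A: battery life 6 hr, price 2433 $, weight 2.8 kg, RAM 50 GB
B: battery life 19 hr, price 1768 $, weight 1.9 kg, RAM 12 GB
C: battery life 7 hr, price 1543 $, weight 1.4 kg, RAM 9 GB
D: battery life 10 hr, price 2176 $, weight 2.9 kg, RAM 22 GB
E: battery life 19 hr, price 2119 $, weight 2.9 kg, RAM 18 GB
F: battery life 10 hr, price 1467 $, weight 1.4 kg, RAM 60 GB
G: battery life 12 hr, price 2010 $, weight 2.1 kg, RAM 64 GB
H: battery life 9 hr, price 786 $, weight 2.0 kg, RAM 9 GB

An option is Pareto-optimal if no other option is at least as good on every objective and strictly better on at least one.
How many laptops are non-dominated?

5

A: dominated by F (battery life 10≥6, price 1467≤2433, weight 1.4≤2.8, RAM 60≥50).
B: not dominated.
C: dominated by F (battery life 10≥7, price 1467≤1543, weight 1.4≤1.4, RAM 60≥9).
D: dominated by F (battery life 10≥10, price 1467≤2176, weight 1.4≤2.9, RAM 60≥22).
E: not dominated.
F: not dominated.
G: not dominated (best RAM).
H: not dominated (best price).
Pareto-optimal: B, E, F, G, H → 5.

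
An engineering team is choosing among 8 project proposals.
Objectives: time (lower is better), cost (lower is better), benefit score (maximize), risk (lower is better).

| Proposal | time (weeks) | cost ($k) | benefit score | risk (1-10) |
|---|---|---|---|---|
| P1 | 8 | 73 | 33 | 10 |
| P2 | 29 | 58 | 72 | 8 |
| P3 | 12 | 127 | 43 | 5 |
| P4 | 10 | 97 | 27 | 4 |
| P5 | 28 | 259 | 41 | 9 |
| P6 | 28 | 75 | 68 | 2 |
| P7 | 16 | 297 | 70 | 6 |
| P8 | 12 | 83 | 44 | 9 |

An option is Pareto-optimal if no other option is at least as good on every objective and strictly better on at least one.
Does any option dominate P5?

P3 vs P5: time 12≤28, cost 127≤259, benefit score 43≥41, risk 5≤9 — P3 is at least as good on every objective and strictly better on at least one, so P3 dominates P5.

Yes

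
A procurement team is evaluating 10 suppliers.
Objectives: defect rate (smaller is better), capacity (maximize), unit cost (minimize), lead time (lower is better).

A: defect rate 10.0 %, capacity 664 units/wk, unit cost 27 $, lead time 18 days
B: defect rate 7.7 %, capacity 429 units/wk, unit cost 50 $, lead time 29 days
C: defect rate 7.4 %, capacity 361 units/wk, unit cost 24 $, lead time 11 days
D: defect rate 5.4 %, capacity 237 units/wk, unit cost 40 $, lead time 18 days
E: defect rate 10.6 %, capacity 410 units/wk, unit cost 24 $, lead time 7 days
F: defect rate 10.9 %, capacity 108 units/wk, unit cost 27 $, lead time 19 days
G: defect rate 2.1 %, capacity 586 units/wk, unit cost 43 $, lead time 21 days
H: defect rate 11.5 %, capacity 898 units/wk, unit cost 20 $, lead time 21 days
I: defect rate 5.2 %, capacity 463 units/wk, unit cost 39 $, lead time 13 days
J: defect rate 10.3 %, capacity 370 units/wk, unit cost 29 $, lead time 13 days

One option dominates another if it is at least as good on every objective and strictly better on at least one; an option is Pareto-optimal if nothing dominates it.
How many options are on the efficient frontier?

A: not dominated.
B: dominated by G (defect rate 2.1≤7.7, capacity 586≥429, unit cost 43≤50, lead time 21≤29).
C: not dominated.
D: dominated by I (defect rate 5.2≤5.4, capacity 463≥237, unit cost 39≤40, lead time 13≤18).
E: not dominated (best lead time).
F: dominated by A (defect rate 10.0≤10.9, capacity 664≥108, unit cost 27≤27, lead time 18≤19).
G: not dominated (best defect rate).
H: not dominated (best capacity).
I: not dominated.
J: not dominated.
Pareto-optimal: A, C, E, G, H, I, J → 7.

7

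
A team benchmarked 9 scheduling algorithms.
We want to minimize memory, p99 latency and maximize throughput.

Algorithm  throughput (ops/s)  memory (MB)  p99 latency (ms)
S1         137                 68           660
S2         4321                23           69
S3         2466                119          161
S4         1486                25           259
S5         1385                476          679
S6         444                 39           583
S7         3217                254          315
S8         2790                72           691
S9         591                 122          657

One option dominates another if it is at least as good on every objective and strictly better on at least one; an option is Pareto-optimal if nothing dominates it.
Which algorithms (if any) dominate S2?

S1: worse on throughput (137 vs 4321).
S3: worse on throughput (2466 vs 4321).
S4: worse on throughput (1486 vs 4321).
S5: worse on throughput (1385 vs 4321).
S6: worse on throughput (444 vs 4321).
S7: worse on throughput (3217 vs 4321).
S8: worse on throughput (2790 vs 4321).
S9: worse on throughput (591 vs 4321).
No option dominates S2.

none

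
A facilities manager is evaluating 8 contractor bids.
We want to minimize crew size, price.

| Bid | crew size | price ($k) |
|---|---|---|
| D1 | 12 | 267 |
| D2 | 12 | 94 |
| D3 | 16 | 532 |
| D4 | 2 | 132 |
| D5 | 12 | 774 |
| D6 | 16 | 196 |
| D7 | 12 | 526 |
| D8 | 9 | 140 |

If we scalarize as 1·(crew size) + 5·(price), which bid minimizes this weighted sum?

D1: 1·12 + 5·267 = 1347
D2: 1·12 + 5·94 = 482
D3: 1·16 + 5·532 = 2676
D4: 1·2 + 5·132 = 662
D5: 1·12 + 5·774 = 3882
D6: 1·16 + 5·196 = 996
D7: 1·12 + 5·526 = 2642
D8: 1·9 + 5·140 = 709
Lowest: D2 at 482.

D2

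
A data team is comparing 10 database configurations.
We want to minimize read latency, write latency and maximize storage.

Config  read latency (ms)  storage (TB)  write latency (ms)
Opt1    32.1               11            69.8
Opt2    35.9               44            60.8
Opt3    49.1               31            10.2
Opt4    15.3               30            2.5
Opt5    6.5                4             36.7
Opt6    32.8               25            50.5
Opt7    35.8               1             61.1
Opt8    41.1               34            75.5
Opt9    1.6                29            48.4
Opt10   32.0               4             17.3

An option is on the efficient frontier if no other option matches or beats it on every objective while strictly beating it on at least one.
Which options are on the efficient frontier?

Opt1: dominated by Opt4 (read latency 15.3≤32.1, storage 30≥11, write latency 2.5≤69.8).
Opt2: not dominated (best storage).
Opt3: not dominated.
Opt4: not dominated (best write latency).
Opt5: not dominated.
Opt6: dominated by Opt4 (read latency 15.3≤32.8, storage 30≥25, write latency 2.5≤50.5).
Opt7: dominated by Opt4 (read latency 15.3≤35.8, storage 30≥1, write latency 2.5≤61.1).
Opt8: dominated by Opt2 (read latency 35.9≤41.1, storage 44≥34, write latency 60.8≤75.5).
Opt9: not dominated (best read latency).
Opt10: dominated by Opt4 (read latency 15.3≤32.0, storage 30≥4, write latency 2.5≤17.3).

Opt2, Opt3, Opt4, Opt5, Opt9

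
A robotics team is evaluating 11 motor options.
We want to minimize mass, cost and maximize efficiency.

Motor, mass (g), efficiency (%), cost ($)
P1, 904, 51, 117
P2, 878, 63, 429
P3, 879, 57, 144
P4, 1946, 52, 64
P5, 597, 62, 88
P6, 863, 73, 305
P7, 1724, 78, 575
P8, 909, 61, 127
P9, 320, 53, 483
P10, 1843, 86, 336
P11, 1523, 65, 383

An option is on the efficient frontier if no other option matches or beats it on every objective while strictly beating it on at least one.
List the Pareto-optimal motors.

P4, P5, P6, P7, P9, P10

P1: dominated by P5 (mass 597≤904, efficiency 62≥51, cost 88≤117).
P2: dominated by P6 (mass 863≤878, efficiency 73≥63, cost 305≤429).
P3: dominated by P5 (mass 597≤879, efficiency 62≥57, cost 88≤144).
P4: not dominated (best cost).
P5: not dominated.
P6: not dominated.
P7: not dominated.
P8: dominated by P5 (mass 597≤909, efficiency 62≥61, cost 88≤127).
P9: not dominated (best mass).
P10: not dominated (best efficiency).
P11: dominated by P6 (mass 863≤1523, efficiency 73≥65, cost 305≤383).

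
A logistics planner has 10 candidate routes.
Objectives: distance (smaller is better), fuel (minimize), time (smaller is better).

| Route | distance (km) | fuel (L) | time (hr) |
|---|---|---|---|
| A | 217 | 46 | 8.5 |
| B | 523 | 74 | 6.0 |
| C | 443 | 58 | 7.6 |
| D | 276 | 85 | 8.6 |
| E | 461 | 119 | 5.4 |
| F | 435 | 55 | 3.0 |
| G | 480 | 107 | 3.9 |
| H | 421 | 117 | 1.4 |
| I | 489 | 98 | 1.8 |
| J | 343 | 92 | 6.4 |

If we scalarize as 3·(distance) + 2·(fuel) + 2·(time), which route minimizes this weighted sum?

A

A: 3·217 + 2·46 + 2·8.5 = 760.0
B: 3·523 + 2·74 + 2·6.0 = 1729.0
C: 3·443 + 2·58 + 2·7.6 = 1460.2
D: 3·276 + 2·85 + 2·8.6 = 1015.2
E: 3·461 + 2·119 + 2·5.4 = 1631.8
F: 3·435 + 2·55 + 2·3.0 = 1421.0
G: 3·480 + 2·107 + 2·3.9 = 1661.8
H: 3·421 + 2·117 + 2·1.4 = 1499.8
I: 3·489 + 2·98 + 2·1.8 = 1666.6
J: 3·343 + 2·92 + 2·6.4 = 1225.8
Lowest: A at 760.0.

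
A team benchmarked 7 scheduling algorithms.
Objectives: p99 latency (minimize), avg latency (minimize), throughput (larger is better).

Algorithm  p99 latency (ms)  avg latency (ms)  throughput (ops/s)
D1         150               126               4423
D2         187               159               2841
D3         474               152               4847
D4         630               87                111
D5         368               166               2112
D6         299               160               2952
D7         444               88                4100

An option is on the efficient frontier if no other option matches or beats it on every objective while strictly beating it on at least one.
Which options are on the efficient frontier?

D1, D3, D4, D7

D1: not dominated (best p99 latency).
D2: dominated by D1 (p99 latency 150≤187, avg latency 126≤159, throughput 4423≥2841).
D3: not dominated (best throughput).
D4: not dominated (best avg latency).
D5: dominated by D1 (p99 latency 150≤368, avg latency 126≤166, throughput 4423≥2112).
D6: dominated by D1 (p99 latency 150≤299, avg latency 126≤160, throughput 4423≥2952).
D7: not dominated.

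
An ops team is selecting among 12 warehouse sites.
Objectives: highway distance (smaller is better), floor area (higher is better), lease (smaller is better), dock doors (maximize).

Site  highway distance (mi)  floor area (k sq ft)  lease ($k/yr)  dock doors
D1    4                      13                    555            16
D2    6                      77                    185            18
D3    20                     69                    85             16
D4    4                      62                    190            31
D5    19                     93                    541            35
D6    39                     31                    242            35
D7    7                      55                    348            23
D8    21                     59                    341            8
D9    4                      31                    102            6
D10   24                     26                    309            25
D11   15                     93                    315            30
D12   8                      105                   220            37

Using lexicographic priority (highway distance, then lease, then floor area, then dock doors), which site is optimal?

First minimize highway distance: best is 4, kept {D1, D4, D9}.
Then minimize lease: best is 102, kept {D9}.

D9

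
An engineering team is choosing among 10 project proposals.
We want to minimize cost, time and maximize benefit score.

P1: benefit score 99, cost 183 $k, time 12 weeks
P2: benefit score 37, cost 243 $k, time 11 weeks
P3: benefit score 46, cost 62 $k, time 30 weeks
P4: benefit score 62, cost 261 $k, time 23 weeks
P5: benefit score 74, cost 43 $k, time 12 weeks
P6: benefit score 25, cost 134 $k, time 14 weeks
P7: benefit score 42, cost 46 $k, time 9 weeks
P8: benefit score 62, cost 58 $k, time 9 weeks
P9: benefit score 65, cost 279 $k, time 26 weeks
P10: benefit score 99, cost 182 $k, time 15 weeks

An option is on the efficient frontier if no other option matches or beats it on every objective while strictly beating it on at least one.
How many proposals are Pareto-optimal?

P1: not dominated.
P2: dominated by P7 (benefit score 42≥37, cost 46≤243, time 9≤11).
P3: dominated by P5 (benefit score 74≥46, cost 43≤62, time 12≤30).
P4: dominated by P1 (benefit score 99≥62, cost 183≤261, time 12≤23).
P5: not dominated (best cost).
P6: dominated by P5 (benefit score 74≥25, cost 43≤134, time 12≤14).
P7: not dominated.
P8: not dominated.
P9: dominated by P1 (benefit score 99≥65, cost 183≤279, time 12≤26).
P10: not dominated.
Pareto-optimal: P1, P5, P7, P8, P10 → 5.

5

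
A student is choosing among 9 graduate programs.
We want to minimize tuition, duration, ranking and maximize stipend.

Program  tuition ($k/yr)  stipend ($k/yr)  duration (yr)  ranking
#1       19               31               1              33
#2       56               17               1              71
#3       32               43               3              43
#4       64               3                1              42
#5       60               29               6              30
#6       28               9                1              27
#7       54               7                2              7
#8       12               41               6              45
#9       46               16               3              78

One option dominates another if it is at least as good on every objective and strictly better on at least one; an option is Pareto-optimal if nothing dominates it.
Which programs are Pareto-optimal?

#1: not dominated.
#2: dominated by #1 (tuition 19≤56, stipend 31≥17, duration 1≤1, ranking 33≤71).
#3: not dominated (best stipend).
#4: dominated by #1 (tuition 19≤64, stipend 31≥3, duration 1≤1, ranking 33≤42).
#5: not dominated.
#6: not dominated.
#7: not dominated (best ranking).
#8: not dominated (best tuition).
#9: dominated by #1 (tuition 19≤46, stipend 31≥16, duration 1≤3, ranking 33≤78).

#1, #3, #5, #6, #7, #8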